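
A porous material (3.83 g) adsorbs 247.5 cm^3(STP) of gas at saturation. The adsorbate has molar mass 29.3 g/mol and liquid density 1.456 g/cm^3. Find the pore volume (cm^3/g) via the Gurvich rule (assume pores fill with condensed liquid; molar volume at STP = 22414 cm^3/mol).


Moles adsorbed n = V_ads / 22414 = 247.5 / 22414 = 1.104221e-02 mol
Liquid volume V_liq = n * M / rho_liq = 1.104221e-02 * 29.3 / 1.456 = 0.22221 cm^3
Specific pore volume V_pore = V_liq / m_sample = 0.22221 / 3.83
V_pore = 0.058 cm^3/g

0.058


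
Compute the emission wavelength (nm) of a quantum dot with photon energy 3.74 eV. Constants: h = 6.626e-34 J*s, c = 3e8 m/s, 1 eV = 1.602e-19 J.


Convert energy: E = 3.74 eV = 3.74 * 1.602e-19 = 5.99148e-19 J
lambda = h*c / E = 6.626e-34 * 3e8 / 5.99148e-19
lambda = 3.31771e-07 m = 331.8 nm

331.8


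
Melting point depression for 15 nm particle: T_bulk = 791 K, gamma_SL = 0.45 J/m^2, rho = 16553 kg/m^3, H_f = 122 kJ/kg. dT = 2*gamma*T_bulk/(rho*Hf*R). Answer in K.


Radius R = 15/2 = 7.5 nm = 7.5e-09 m
Convert H_f = 122 kJ/kg = 122000 J/kg
dT = 2 * gamma_SL * T_bulk / (rho * H_f * R)
dT = 2 * 0.45 * 791 / (16553 * 122000 * 7.5e-09)
dT = 47.0 K

47.0


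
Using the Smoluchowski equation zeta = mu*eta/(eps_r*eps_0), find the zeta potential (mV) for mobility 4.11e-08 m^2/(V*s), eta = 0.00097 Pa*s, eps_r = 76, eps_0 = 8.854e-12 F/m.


Smoluchowski equation: zeta = mu * eta / (eps_r * eps_0)
zeta = 4.11e-08 * 0.00097 / (76 * 8.854e-12)
zeta = 0.059246 V = 59.25 mV

59.25


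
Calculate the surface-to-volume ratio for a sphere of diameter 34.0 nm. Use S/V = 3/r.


Radius r = 34.0/2 = 17 nm
S/V = 3 / r = 3 / 17
S/V = 0.1765 nm^-1

0.1765


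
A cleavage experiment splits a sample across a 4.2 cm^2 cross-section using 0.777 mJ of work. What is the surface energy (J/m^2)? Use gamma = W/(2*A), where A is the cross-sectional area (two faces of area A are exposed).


Convert: A = 4.2 cm^2 = 0.00042 m^2, W = 0.777 mJ = 0.000777 J
Cleaving exposes two faces of area A, so total new surface = 2*A and gamma = W / (2*A)
gamma = 0.000777 / (2 * 0.00042)
gamma = 0.925 J/m^2

0.925


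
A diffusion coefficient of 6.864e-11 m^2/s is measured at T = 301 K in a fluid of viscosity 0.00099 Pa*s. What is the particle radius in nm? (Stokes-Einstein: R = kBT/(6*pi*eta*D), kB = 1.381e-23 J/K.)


Stokes-Einstein: R = kB*T / (6*pi*eta*D)
R = 1.381e-23 * 301 / (6 * pi * 0.00099 * 6.864e-11)
R = 3.24524e-09 m = 3.25 nm

3.25


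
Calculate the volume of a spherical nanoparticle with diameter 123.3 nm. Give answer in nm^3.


Radius r = 123.3/2 = 61.65 nm
Volume V = (4/3) * pi * r^3
V = (4/3) * pi * (61.65)^3
V = 981494.46 nm^3

981494.46


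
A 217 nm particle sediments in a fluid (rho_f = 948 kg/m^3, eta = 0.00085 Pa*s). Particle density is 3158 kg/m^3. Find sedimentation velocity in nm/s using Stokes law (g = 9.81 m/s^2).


Radius R = 217/2 nm = 1.085e-07 m
Density difference = 3158 - 948 = 2210 kg/m^3
v = 2 * R^2 * (rho_p - rho_f) * g / (9 * eta)
v = 2 * (1.085e-07)^2 * 2210 * 9.81 / (9 * 0.00085)
v = 6.67251e-08 m/s = 66.7251 nm/s

66.7251


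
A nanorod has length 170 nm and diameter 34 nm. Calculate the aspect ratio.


Aspect ratio AR = length / diameter
AR = 170 / 34
AR = 5.0

5.0


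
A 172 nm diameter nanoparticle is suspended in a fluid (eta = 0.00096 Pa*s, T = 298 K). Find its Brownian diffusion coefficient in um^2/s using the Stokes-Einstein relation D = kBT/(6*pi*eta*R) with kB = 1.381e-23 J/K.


Radius R = 172/2 = 86 nm = 8.6e-08 m
D = kB*T / (6*pi*eta*R)
D = 1.381e-23 * 298 / (6 * pi * 0.00096 * 8.6e-08)
D = 2.64447e-12 m^2/s = 2.644 um^2/s

2.644


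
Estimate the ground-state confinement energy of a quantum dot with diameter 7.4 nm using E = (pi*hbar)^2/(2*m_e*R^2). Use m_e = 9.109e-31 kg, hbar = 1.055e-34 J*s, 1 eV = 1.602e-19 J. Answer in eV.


Radius R = 7.4/2 = 3.7 nm = 3.7e-09 m
E = (pi * 1.055e-34)^2 / (2 * 9.109e-31 * (3.7e-09)^2)
E(J) = 4.40454e-21
E = E(J) / 1.602e-19 = 0.0275 eV

0.0275


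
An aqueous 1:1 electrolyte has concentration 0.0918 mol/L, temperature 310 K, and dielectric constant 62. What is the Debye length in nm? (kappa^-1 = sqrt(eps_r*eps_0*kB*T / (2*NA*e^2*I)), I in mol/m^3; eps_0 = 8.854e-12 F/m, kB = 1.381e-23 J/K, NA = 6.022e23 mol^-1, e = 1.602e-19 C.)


Ionic strength I = 0.0918 * 1^2 * 1000 = 91.8 mol/m^3
kappa^-1 = sqrt(62 * 8.854e-12 * 1.381e-23 * 310 / (2 * 6.022e23 * (1.602e-19)^2 * 91.8))
kappa^-1 = 0.91 nm

0.91


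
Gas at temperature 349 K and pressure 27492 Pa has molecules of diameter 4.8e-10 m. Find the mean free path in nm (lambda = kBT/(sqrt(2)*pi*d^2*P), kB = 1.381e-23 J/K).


Mean free path: lambda = kB*T / (sqrt(2) * pi * d^2 * P)
lambda = 1.381e-23 * 349 / (sqrt(2) * pi * (4.8e-10)^2 * 27492)
lambda = 1.71264e-07 m
lambda = 171.26 nm

171.26


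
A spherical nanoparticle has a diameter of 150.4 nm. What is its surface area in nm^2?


Radius r = 150.4/2 = 75.2 nm
Surface area SA = 4 * pi * r^2
SA = 4 * pi * (75.2)^2
SA = 71063.33 nm^2

71063.33


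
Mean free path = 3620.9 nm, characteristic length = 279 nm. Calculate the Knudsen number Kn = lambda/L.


Knudsen number Kn = lambda / L
Kn = 3620.9 / 279
Kn = 12.9781

12.9781


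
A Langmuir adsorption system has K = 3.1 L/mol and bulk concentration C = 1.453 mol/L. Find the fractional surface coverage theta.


Langmuir isotherm: theta = K*C / (1 + K*C)
K*C = 3.1 * 1.453 = 4.5043
theta = 4.5043 / (1 + 4.5043) = 4.5043 / 5.5043
theta = 0.8183

0.8183


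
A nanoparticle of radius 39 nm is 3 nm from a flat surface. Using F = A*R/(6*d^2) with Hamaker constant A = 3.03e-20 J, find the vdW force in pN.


Convert to SI: R = 39 nm = 3.9e-08 m, d = 3 nm = 3e-09 m
F = A * R / (6 * d^2)
F = 3.03e-20 * 3.9e-08 / (6 * (3e-09)^2)
F = 2.18833e-11 N = 21.883 pN

21.883


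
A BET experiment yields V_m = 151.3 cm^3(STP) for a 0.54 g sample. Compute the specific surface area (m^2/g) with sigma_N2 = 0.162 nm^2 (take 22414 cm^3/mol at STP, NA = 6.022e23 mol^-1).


Number of moles in monolayer = V_m / 22414 = 151.3 / 22414 = 0.00675025
Number of molecules = moles * NA = 0.00675025 * 6.022e23
SA = molecules * sigma / mass
SA = (151.3 / 22414) * 6.022e23 * 0.162e-18 / 0.54
SA = 1219.5 m^2/g

1219.5


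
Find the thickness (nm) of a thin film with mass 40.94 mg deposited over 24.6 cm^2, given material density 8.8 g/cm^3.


Convert: m = 40.94 mg = 4.0940e-05 kg, A = 24.6 cm^2 = 2.4600e-03 m^2, rho = 8.8 g/cm^3 = 8800 kg/m^3
t = m / (A * rho)
t = 4.0940e-05 / (2.4600e-03 * 8800)
t = 1.8912e-06 m = 1891.2 nm

1891.2


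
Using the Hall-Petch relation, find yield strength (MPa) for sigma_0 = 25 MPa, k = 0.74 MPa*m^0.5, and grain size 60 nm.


d = 60 nm = 6e-08 m
sqrt(d) = 0.000244949
Hall-Petch contribution = k / sqrt(d) = 0.74 / 0.000244949 = 3021.0 MPa
sigma = sigma_0 + k/sqrt(d) = 25 + 3021.0 = 3046.0 MPa

3046.0


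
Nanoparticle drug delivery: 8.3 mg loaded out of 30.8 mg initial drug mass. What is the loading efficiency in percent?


Drug loading efficiency = (drug loaded / drug initial) * 100
DLE = 8.3 / 30.8 * 100
DLE = 0.2695 * 100
DLE = 26.95%

26.95


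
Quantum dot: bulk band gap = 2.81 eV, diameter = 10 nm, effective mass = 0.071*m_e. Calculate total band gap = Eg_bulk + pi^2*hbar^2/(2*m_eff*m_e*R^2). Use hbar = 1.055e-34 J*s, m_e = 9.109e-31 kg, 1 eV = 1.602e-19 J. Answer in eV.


Radius R = 10/2 nm = 5e-09 m
Confinement energy dE = pi^2 * hbar^2 / (2 * m_eff * m_e * R^2)
dE = pi^2 * (1.055e-34)^2 / (2 * 0.071 * 9.109e-31 * (5e-09)^2) J, divided by 1.602e-19 J/eV
dE = 0.2121 eV
Total band gap = E_g(bulk) + dE = 2.81 + 0.2121 = 3.0221 eV

3.0221


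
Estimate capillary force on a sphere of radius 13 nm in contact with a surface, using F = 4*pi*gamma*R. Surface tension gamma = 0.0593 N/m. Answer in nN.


Convert radius: R = 13 nm = 1.3e-08 m
F = 4 * pi * gamma * R
F = 4 * pi * 0.0593 * 1.3e-08
F = 9.68742e-09 N = 9.6874 nN

9.6874


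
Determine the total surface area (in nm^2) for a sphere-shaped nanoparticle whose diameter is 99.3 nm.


Radius r = 99.3/2 = 49.65 nm
Surface area SA = 4 * pi * r^2
SA = 4 * pi * (49.65)^2
SA = 30977.64 nm^2

30977.64


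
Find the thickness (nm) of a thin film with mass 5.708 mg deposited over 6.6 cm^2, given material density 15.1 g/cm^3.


Convert: m = 5.708 mg = 5.7080e-06 kg, A = 6.6 cm^2 = 6.6000e-04 m^2, rho = 15.1 g/cm^3 = 15100 kg/m^3
t = m / (A * rho)
t = 5.7080e-06 / (6.6000e-04 * 15100)
t = 5.7275e-07 m = 572.7 nm

572.7


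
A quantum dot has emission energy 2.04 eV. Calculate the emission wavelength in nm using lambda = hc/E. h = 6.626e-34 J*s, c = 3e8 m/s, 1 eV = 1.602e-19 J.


Convert energy: E = 2.04 eV = 2.04 * 1.602e-19 = 3.26808e-19 J
lambda = h*c / E = 6.626e-34 * 3e8 / 3.26808e-19
lambda = 6.08247e-07 m = 608.2 nm

608.2


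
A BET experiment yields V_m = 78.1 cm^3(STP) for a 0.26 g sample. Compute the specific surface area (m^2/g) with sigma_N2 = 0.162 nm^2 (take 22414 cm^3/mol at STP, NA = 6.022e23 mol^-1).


Number of moles in monolayer = V_m / 22414 = 78.1 / 22414 = 0.00348443
Number of molecules = moles * NA = 0.00348443 * 6.022e23
SA = molecules * sigma / mass
SA = (78.1 / 22414) * 6.022e23 * 0.162e-18 / 0.26
SA = 1307.4 m^2/g

1307.4


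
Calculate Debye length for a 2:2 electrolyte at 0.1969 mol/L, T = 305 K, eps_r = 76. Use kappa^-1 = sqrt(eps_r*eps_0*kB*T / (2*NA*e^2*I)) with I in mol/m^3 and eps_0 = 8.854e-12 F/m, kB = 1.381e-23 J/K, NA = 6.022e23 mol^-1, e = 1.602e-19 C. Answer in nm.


Ionic strength I = 0.1969 * 2^2 * 1000 = 787.6 mol/m^3
kappa^-1 = sqrt(76 * 8.854e-12 * 1.381e-23 * 305 / (2 * 6.022e23 * (1.602e-19)^2 * 787.6))
kappa^-1 = 0.341 nm

0.341


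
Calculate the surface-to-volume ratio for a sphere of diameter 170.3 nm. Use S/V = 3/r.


Radius r = 170.3/2 = 85.15 nm
S/V = 3 / r = 3 / 85.15
S/V = 0.0352 nm^-1

0.0352


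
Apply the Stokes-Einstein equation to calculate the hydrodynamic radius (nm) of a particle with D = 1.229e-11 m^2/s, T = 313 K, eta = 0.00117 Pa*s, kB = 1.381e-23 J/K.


Stokes-Einstein: R = kB*T / (6*pi*eta*D)
R = 1.381e-23 * 313 / (6 * pi * 0.00117 * 1.229e-11)
R = 1.59477e-08 m = 15.95 nm

15.95


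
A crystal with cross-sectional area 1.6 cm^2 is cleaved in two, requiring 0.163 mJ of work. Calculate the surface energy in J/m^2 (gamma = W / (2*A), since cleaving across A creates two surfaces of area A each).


Convert: A = 1.6 cm^2 = 0.00016 m^2, W = 0.163 mJ = 0.000163 J
Cleaving exposes two faces of area A, so total new surface = 2*A and gamma = W / (2*A)
gamma = 0.000163 / (2 * 0.00016)
gamma = 0.509 J/m^2

0.509


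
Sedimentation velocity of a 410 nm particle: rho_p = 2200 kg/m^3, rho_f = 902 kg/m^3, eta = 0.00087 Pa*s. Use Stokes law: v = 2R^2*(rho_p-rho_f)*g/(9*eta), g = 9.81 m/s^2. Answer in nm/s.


Radius R = 410/2 nm = 2.05e-07 m
Density difference = 2200 - 902 = 1298 kg/m^3
v = 2 * R^2 * (rho_p - rho_f) * g / (9 * eta)
v = 2 * (2.05e-07)^2 * 1298 * 9.81 / (9 * 0.00087)
v = 1.36685e-07 m/s = 136.6846 nm/s

136.6846


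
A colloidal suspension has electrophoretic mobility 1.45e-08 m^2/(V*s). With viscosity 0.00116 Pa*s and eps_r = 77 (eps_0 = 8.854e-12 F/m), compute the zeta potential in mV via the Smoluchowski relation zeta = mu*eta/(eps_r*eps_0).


Smoluchowski equation: zeta = mu * eta / (eps_r * eps_0)
zeta = 1.45e-08 * 0.00116 / (77 * 8.854e-12)
zeta = 0.024672 V = 24.67 mV

24.67


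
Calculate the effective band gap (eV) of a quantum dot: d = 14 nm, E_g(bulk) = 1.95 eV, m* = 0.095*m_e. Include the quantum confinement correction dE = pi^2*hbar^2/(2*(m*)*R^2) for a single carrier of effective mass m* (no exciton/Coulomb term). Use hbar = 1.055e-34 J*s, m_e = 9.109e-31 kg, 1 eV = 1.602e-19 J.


Radius R = 14/2 nm = 7e-09 m
Confinement energy dE = pi^2 * hbar^2 / (2 * m_eff * m_e * R^2)
dE = pi^2 * (1.055e-34)^2 / (2 * 0.095 * 9.109e-31 * (7e-09)^2) J, divided by 1.602e-19 J/eV
dE = 0.0809 eV
Total band gap = E_g(bulk) + dE = 1.95 + 0.0809 = 2.0309 eV

2.0309


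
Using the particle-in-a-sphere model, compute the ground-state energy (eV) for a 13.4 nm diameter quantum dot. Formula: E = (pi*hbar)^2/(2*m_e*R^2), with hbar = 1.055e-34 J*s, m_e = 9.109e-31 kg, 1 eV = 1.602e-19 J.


Radius R = 13.4/2 = 6.7 nm = 6.7e-09 m
E = (pi * 1.055e-34)^2 / (2 * 9.109e-31 * (6.7e-09)^2)
E(J) = 1.34324e-21
E = E(J) / 1.602e-19 = 0.0084 eV

0.0084


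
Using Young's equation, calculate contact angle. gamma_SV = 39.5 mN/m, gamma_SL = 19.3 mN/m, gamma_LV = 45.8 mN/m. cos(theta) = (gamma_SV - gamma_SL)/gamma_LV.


cos(theta) = (gamma_SV - gamma_SL) / gamma_LV
cos(theta) = (39.5 - 19.3) / 45.8
cos(theta) = 0.441048
theta = arccos(0.441048) = 63.83 degrees

63.83


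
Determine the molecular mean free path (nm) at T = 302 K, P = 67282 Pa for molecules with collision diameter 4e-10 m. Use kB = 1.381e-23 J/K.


Mean free path: lambda = kB*T / (sqrt(2) * pi * d^2 * P)
lambda = 1.381e-23 * 302 / (sqrt(2) * pi * (4e-10)^2 * 67282)
lambda = 8.72001e-08 m
lambda = 87.2 nm

87.2


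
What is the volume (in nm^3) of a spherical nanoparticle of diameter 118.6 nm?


Radius r = 118.6/2 = 59.3 nm
Volume V = (4/3) * pi * r^3
V = (4/3) * pi * (59.3)^3
V = 873479.44 nm^3

873479.44


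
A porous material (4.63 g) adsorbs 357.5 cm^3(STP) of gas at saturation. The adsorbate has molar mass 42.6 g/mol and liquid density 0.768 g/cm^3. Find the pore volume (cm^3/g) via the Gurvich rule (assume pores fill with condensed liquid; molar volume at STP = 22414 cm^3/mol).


Moles adsorbed n = V_ads / 22414 = 357.5 / 22414 = 1.594985e-02 mol
Liquid volume V_liq = n * M / rho_liq = 1.594985e-02 * 42.6 / 0.768 = 0.88472 cm^3
Specific pore volume V_pore = V_liq / m_sample = 0.88472 / 4.63
V_pore = 0.1911 cm^3/g

0.1911


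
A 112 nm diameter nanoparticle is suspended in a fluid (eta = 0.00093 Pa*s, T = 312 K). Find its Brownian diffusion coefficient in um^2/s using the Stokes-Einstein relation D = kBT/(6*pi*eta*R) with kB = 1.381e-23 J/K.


Radius R = 112/2 = 56 nm = 5.6e-08 m
D = kB*T / (6*pi*eta*R)
D = 1.381e-23 * 312 / (6 * pi * 0.00093 * 5.6e-08)
D = 4.38911e-12 m^2/s = 4.389 um^2/s

4.389


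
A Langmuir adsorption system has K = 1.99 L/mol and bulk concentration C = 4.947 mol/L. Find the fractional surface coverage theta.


Langmuir isotherm: theta = K*C / (1 + K*C)
K*C = 1.99 * 4.947 = 9.84453
theta = 9.84453 / (1 + 9.84453) = 9.84453 / 10.84453
theta = 0.9078

0.9078


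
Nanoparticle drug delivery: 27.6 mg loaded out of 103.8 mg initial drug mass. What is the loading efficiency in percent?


Drug loading efficiency = (drug loaded / drug initial) * 100
DLE = 27.6 / 103.8 * 100
DLE = 0.2659 * 100
DLE = 26.59%

26.59


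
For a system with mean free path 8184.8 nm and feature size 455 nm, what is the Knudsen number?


Knudsen number Kn = lambda / L
Kn = 8184.8 / 455
Kn = 17.9886

17.9886


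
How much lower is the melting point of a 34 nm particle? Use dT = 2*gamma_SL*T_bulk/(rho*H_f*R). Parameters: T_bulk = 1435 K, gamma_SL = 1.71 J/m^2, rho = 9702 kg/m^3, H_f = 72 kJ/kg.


Radius R = 34/2 = 17 nm = 1.7e-08 m
Convert H_f = 72 kJ/kg = 72000 J/kg
dT = 2 * gamma_SL * T_bulk / (rho * H_f * R)
dT = 2 * 1.71 * 1435 / (9702 * 72000 * 1.7e-08)
dT = 413.3 K

413.3


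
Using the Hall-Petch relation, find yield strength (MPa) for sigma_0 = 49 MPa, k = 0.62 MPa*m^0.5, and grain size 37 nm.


d = 37 nm = 3.7e-08 m
sqrt(d) = 0.0001923538
Hall-Petch contribution = k / sqrt(d) = 0.62 / 0.0001923538 = 3223.2 MPa
sigma = sigma_0 + k/sqrt(d) = 49 + 3223.2 = 3272.2 MPa

3272.2


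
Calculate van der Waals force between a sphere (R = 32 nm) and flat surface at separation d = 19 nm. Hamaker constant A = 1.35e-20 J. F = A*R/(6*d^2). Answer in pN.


Convert to SI: R = 32 nm = 3.2e-08 m, d = 19 nm = 1.9e-08 m
F = A * R / (6 * d^2)
F = 1.35e-20 * 3.2e-08 / (6 * (1.9e-08)^2)
F = 1.99446e-13 N = 0.199 pN

0.199


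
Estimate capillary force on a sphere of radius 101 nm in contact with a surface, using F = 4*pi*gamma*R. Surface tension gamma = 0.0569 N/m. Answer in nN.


Convert radius: R = 101 nm = 1.01e-07 m
F = 4 * pi * gamma * R
F = 4 * pi * 0.0569 * 1.01e-07
F = 7.22177e-08 N = 72.2177 nN

72.2177


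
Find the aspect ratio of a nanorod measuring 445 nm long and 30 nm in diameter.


Aspect ratio AR = length / diameter
AR = 445 / 30
AR = 14.83

14.83


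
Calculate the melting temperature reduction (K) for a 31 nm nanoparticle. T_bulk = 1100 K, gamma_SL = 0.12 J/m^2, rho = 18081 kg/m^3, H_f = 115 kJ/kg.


Radius R = 31/2 = 15.5 nm = 1.55e-08 m
Convert H_f = 115 kJ/kg = 115000 J/kg
dT = 2 * gamma_SL * T_bulk / (rho * H_f * R)
dT = 2 * 0.12 * 1100 / (18081 * 115000 * 1.55e-08)
dT = 8.2 K

8.2


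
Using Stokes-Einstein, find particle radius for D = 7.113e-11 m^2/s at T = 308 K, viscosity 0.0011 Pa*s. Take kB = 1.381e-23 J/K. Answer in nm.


Stokes-Einstein: R = kB*T / (6*pi*eta*D)
R = 1.381e-23 * 308 / (6 * pi * 0.0011 * 7.113e-11)
R = 2.88402e-09 m = 2.88 nm

2.88


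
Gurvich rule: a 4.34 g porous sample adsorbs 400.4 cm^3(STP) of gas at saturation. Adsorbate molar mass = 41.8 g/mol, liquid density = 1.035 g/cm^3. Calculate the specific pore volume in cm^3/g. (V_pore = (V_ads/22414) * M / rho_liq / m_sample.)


Moles adsorbed n = V_ads / 22414 = 400.4 / 22414 = 1.786384e-02 mol
Liquid volume V_liq = n * M / rho_liq = 1.786384e-02 * 41.8 / 1.035 = 0.72146 cm^3
Specific pore volume V_pore = V_liq / m_sample = 0.72146 / 4.34
V_pore = 0.1662 cm^3/g

0.1662


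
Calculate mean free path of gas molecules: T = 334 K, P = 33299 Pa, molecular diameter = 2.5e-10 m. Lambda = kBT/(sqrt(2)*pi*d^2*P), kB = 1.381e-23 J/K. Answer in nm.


Mean free path: lambda = kB*T / (sqrt(2) * pi * d^2 * P)
lambda = 1.381e-23 * 334 / (sqrt(2) * pi * (2.5e-10)^2 * 33299)
lambda = 4.98843e-07 m
lambda = 498.84 nm

498.84


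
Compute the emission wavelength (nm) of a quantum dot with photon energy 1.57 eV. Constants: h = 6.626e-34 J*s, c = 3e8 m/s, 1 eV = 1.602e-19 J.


Convert energy: E = 1.57 eV = 1.57 * 1.602e-19 = 2.51514e-19 J
lambda = h*c / E = 6.626e-34 * 3e8 / 2.51514e-19
lambda = 7.90334e-07 m = 790.3 nm

790.3


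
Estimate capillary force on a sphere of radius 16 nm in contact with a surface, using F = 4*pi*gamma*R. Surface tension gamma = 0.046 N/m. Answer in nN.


Convert radius: R = 16 nm = 1.6e-08 m
F = 4 * pi * gamma * R
F = 4 * pi * 0.046 * 1.6e-08
F = 9.24885e-09 N = 9.2488 nN

9.2488


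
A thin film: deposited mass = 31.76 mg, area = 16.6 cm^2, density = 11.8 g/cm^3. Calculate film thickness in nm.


Convert: m = 31.76 mg = 3.1760e-05 kg, A = 16.6 cm^2 = 1.6600e-03 m^2, rho = 11.8 g/cm^3 = 11800 kg/m^3
t = m / (A * rho)
t = 3.1760e-05 / (1.6600e-03 * 11800)
t = 1.6214e-06 m = 1621.4 nm

1621.4


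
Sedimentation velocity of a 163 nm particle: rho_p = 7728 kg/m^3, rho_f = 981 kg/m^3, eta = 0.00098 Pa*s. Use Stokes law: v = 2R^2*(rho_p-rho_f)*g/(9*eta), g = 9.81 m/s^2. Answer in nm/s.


Radius R = 163/2 nm = 8.15e-08 m
Density difference = 7728 - 981 = 6747 kg/m^3
v = 2 * R^2 * (rho_p - rho_f) * g / (9 * eta)
v = 2 * (8.15e-08)^2 * 6747 * 9.81 / (9 * 0.00098)
v = 9.96911e-08 m/s = 99.6911 nm/s

99.6911


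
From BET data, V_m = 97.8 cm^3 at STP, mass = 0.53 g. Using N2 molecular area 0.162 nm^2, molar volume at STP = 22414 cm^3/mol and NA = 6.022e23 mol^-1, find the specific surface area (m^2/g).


Number of moles in monolayer = V_m / 22414 = 97.8 / 22414 = 0.00436334
Number of molecules = moles * NA = 0.00436334 * 6.022e23
SA = molecules * sigma / mass
SA = (97.8 / 22414) * 6.022e23 * 0.162e-18 / 0.53
SA = 803.2 m^2/g

803.2


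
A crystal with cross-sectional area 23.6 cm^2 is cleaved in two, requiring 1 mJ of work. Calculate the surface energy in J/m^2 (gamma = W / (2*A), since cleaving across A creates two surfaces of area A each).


Convert: A = 23.6 cm^2 = 0.00236 m^2, W = 1 mJ = 0.001 J
Cleaving exposes two faces of area A, so total new surface = 2*A and gamma = W / (2*A)
gamma = 0.001 / (2 * 0.00236)
gamma = 0.212 J/m^2

0.212


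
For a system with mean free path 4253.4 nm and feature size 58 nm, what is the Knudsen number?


Knudsen number Kn = lambda / L
Kn = 4253.4 / 58
Kn = 73.3345

73.3345


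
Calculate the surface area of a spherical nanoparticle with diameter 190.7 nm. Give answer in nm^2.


Radius r = 190.7/2 = 95.35 nm
Surface area SA = 4 * pi * r^2
SA = 4 * pi * (95.35)^2
SA = 114248.7 nm^2

114248.7


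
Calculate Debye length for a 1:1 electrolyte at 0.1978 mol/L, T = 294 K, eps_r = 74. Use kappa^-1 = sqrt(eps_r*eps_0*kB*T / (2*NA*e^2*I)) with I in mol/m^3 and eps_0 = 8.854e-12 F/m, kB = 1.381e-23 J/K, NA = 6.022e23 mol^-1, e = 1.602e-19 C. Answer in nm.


Ionic strength I = 0.1978 * 1^2 * 1000 = 197.8 mol/m^3
kappa^-1 = sqrt(74 * 8.854e-12 * 1.381e-23 * 294 / (2 * 6.022e23 * (1.602e-19)^2 * 197.8))
kappa^-1 = 0.66 nm

0.66


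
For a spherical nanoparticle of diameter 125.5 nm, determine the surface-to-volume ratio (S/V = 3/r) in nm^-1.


Radius r = 125.5/2 = 62.75 nm
S/V = 3 / r = 3 / 62.75
S/V = 0.0478 nm^-1

0.0478


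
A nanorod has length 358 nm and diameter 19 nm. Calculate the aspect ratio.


Aspect ratio AR = length / diameter
AR = 358 / 19
AR = 18.84

18.84


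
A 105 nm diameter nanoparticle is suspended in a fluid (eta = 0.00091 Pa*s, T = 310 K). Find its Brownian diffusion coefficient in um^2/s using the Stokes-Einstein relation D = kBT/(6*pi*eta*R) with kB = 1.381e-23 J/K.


Radius R = 105/2 = 52.5 nm = 5.25e-08 m
D = kB*T / (6*pi*eta*R)
D = 1.381e-23 * 310 / (6 * pi * 0.00091 * 5.25e-08)
D = 4.75394e-12 m^2/s = 4.754 um^2/s

4.754


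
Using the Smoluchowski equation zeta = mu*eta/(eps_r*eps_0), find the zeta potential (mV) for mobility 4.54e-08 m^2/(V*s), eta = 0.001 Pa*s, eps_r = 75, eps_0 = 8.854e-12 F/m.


Smoluchowski equation: zeta = mu * eta / (eps_r * eps_0)
zeta = 4.54e-08 * 0.001 / (75 * 8.854e-12)
zeta = 0.068368 V = 68.37 mV

68.37


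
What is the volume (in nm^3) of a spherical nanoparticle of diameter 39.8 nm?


Radius r = 39.8/2 = 19.9 nm
Volume V = (4/3) * pi * r^3
V = (4/3) * pi * (19.9)^3
V = 33010.18 nm^3

33010.18


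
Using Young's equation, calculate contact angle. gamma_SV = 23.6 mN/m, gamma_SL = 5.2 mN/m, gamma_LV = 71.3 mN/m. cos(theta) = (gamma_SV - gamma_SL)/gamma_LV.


cos(theta) = (gamma_SV - gamma_SL) / gamma_LV
cos(theta) = (23.6 - 5.2) / 71.3
cos(theta) = 0.258065
theta = arccos(0.258065) = 75.04 degrees

75.04


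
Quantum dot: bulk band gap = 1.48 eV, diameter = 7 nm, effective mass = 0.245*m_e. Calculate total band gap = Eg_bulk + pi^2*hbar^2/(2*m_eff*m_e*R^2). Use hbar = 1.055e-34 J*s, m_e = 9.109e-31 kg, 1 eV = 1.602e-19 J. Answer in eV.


Radius R = 7/2 nm = 3.5e-09 m
Confinement energy dE = pi^2 * hbar^2 / (2 * m_eff * m_e * R^2)
dE = pi^2 * (1.055e-34)^2 / (2 * 0.245 * 9.109e-31 * (3.5e-09)^2) J, divided by 1.602e-19 J/eV
dE = 0.1254 eV
Total band gap = E_g(bulk) + dE = 1.48 + 0.1254 = 1.6054 eV

1.6054


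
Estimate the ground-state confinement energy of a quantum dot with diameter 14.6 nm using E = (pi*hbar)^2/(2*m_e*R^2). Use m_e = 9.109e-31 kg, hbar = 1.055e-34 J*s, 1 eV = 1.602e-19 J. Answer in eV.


Radius R = 14.6/2 = 7.3 nm = 7.3e-09 m
E = (pi * 1.055e-34)^2 / (2 * 9.109e-31 * (7.3e-09)^2)
E(J) = 1.13151e-21
E = E(J) / 1.602e-19 = 0.0071 eV

0.0071


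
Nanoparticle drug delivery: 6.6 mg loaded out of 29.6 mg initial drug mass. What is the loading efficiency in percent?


Drug loading efficiency = (drug loaded / drug initial) * 100
DLE = 6.6 / 29.6 * 100
DLE = 0.223 * 100
DLE = 22.3%

22.3


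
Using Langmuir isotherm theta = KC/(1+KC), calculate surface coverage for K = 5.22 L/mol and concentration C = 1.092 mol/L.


Langmuir isotherm: theta = K*C / (1 + K*C)
K*C = 5.22 * 1.092 = 5.70024
theta = 5.70024 / (1 + 5.70024) = 5.70024 / 6.70024
theta = 0.8508

0.8508


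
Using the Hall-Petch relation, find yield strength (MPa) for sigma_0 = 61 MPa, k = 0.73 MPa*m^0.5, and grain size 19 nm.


d = 19 nm = 1.9e-08 m
sqrt(d) = 0.0001378405
Hall-Petch contribution = k / sqrt(d) = 0.73 / 0.0001378405 = 5296.0 MPa
sigma = sigma_0 + k/sqrt(d) = 61 + 5296.0 = 5357.0 MPa

5357.0


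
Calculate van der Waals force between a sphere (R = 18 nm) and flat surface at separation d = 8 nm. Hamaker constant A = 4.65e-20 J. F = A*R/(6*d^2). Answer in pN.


Convert to SI: R = 18 nm = 1.8e-08 m, d = 8 nm = 8e-09 m
F = A * R / (6 * d^2)
F = 4.65e-20 * 1.8e-08 / (6 * (8e-09)^2)
F = 2.17969e-12 N = 2.18 pN

2.18


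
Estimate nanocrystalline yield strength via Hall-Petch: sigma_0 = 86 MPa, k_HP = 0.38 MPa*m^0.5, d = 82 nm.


d = 82 nm = 8.2e-08 m
sqrt(d) = 0.0002863564
Hall-Petch contribution = k / sqrt(d) = 0.38 / 0.0002863564 = 1327.0 MPa
sigma = sigma_0 + k/sqrt(d) = 86 + 1327.0 = 1413.0 MPa

1413.0


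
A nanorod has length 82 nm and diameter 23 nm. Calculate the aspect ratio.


Aspect ratio AR = length / diameter
AR = 82 / 23
AR = 3.57

3.57


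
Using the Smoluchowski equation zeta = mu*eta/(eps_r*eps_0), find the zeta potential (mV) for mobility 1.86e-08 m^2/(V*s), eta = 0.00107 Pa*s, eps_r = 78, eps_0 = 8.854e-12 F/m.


Smoluchowski equation: zeta = mu * eta / (eps_r * eps_0)
zeta = 1.86e-08 * 0.00107 / (78 * 8.854e-12)
zeta = 0.028818 V = 28.82 mV

28.82


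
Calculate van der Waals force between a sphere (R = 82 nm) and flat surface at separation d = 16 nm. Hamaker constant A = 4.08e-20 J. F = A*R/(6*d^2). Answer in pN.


Convert to SI: R = 82 nm = 8.2e-08 m, d = 16 nm = 1.6e-08 m
F = A * R / (6 * d^2)
F = 4.08e-20 * 8.2e-08 / (6 * (1.6e-08)^2)
F = 2.17813e-12 N = 2.178 pN

2.178


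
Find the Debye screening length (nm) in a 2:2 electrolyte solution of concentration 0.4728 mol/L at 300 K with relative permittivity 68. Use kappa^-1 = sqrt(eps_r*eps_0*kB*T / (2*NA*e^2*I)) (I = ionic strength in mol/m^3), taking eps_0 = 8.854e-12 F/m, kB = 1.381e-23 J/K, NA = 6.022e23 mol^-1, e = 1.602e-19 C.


Ionic strength I = 0.4728 * 2^2 * 1000 = 1891.2 mol/m^3
kappa^-1 = sqrt(68 * 8.854e-12 * 1.381e-23 * 300 / (2 * 6.022e23 * (1.602e-19)^2 * 1891.2))
kappa^-1 = 0.207 nm

0.207


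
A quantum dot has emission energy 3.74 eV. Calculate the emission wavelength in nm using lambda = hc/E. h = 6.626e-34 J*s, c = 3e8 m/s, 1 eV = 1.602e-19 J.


Convert energy: E = 3.74 eV = 3.74 * 1.602e-19 = 5.99148e-19 J
lambda = h*c / E = 6.626e-34 * 3e8 / 5.99148e-19
lambda = 3.31771e-07 m = 331.8 nm

331.8


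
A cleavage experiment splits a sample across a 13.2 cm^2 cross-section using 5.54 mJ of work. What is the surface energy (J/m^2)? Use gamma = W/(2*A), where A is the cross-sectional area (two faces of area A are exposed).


Convert: A = 13.2 cm^2 = 0.00132 m^2, W = 5.54 mJ = 0.00554 J
Cleaving exposes two faces of area A, so total new surface = 2*A and gamma = W / (2*A)
gamma = 0.00554 / (2 * 0.00132)
gamma = 2.098 J/m^2

2.098


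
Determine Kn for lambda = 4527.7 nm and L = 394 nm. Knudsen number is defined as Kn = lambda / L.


Knudsen number Kn = lambda / L
Kn = 4527.7 / 394
Kn = 11.4916

11.4916


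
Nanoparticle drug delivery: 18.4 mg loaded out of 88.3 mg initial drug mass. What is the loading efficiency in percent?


Drug loading efficiency = (drug loaded / drug initial) * 100
DLE = 18.4 / 88.3 * 100
DLE = 0.2084 * 100
DLE = 20.84%

20.84


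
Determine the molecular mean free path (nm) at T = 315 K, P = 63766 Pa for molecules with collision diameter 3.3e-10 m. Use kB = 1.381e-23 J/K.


Mean free path: lambda = kB*T / (sqrt(2) * pi * d^2 * P)
lambda = 1.381e-23 * 315 / (sqrt(2) * pi * (3.3e-10)^2 * 63766)
lambda = 1.41001e-07 m
lambda = 141.0 nm

141.0


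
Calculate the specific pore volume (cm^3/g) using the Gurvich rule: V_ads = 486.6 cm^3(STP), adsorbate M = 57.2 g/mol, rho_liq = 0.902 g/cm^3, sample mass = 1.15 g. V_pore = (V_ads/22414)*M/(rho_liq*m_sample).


Moles adsorbed n = V_ads / 22414 = 486.6 / 22414 = 2.170965e-02 mol
Liquid volume V_liq = n * M / rho_liq = 2.170965e-02 * 57.2 / 0.902 = 1.37671 cm^3
Specific pore volume V_pore = V_liq / m_sample = 1.37671 / 1.15
V_pore = 1.1971 cm^3/g

1.1971


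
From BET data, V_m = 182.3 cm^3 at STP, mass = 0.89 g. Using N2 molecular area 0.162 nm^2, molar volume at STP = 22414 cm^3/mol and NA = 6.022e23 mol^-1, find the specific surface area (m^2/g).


Number of moles in monolayer = V_m / 22414 = 182.3 / 22414 = 0.00813331
Number of molecules = moles * NA = 0.00813331 * 6.022e23
SA = molecules * sigma / mass
SA = (182.3 / 22414) * 6.022e23 * 0.162e-18 / 0.89
SA = 891.5 m^2/g

891.5


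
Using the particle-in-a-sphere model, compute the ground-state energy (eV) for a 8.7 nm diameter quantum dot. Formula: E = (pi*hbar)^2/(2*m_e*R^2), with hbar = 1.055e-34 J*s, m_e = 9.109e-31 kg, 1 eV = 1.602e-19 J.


Radius R = 8.7/2 = 4.35 nm = 4.35e-09 m
E = (pi * 1.055e-34)^2 / (2 * 9.109e-31 * (4.35e-09)^2)
E(J) = 3.18658e-21
E = E(J) / 1.602e-19 = 0.0199 eV

0.0199


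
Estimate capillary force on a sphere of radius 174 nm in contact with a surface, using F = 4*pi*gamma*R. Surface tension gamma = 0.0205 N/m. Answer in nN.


Convert radius: R = 174 nm = 1.74e-07 m
F = 4 * pi * gamma * R
F = 4 * pi * 0.0205 * 1.74e-07
F = 4.48242e-08 N = 44.8242 nN

44.8242


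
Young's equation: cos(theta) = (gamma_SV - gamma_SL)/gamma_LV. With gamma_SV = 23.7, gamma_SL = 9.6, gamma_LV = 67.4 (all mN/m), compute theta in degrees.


cos(theta) = (gamma_SV - gamma_SL) / gamma_LV
cos(theta) = (23.7 - 9.6) / 67.4
cos(theta) = 0.209199
theta = arccos(0.209199) = 77.92 degrees

77.92


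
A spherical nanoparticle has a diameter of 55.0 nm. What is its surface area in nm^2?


Radius r = 55.0/2 = 27.5 nm
Surface area SA = 4 * pi * r^2
SA = 4 * pi * (27.5)^2
SA = 9503.32 nm^2

9503.32


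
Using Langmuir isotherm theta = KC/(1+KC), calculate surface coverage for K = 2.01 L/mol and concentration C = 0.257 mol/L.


Langmuir isotherm: theta = K*C / (1 + K*C)
K*C = 2.01 * 0.257 = 0.51657
theta = 0.51657 / (1 + 0.51657) = 0.51657 / 1.51657
theta = 0.3406

0.3406


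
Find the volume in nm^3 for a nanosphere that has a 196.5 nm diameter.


Radius r = 196.5/2 = 98.25 nm
Volume V = (4/3) * pi * r^3
V = (4/3) * pi * (98.25)^3
V = 3972704.72 nm^3

3972704.72


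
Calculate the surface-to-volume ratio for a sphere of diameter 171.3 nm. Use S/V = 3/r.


Radius r = 171.3/2 = 85.65 nm
S/V = 3 / r = 3 / 85.65
S/V = 0.035 nm^-1

0.035


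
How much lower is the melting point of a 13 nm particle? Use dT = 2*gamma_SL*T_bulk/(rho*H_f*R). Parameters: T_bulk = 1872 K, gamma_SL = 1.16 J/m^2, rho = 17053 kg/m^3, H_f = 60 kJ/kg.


Radius R = 13/2 = 6.5 nm = 6.5e-09 m
Convert H_f = 60 kJ/kg = 60000 J/kg
dT = 2 * gamma_SL * T_bulk / (rho * H_f * R)
dT = 2 * 1.16 * 1872 / (17053 * 60000 * 6.5e-09)
dT = 653.0 K

653.0


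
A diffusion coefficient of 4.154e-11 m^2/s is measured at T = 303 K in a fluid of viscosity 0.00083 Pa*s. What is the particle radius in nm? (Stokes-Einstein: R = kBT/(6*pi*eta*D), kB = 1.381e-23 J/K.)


Stokes-Einstein: R = kB*T / (6*pi*eta*D)
R = 1.381e-23 * 303 / (6 * pi * 0.00083 * 4.154e-11)
R = 6.43859e-09 m = 6.44 nm

6.44


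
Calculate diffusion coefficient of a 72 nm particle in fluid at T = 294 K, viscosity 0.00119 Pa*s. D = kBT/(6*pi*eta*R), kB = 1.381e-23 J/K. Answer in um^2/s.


Radius R = 72/2 = 36 nm = 3.6e-08 m
D = kB*T / (6*pi*eta*R)
D = 1.381e-23 * 294 / (6 * pi * 0.00119 * 3.6e-08)
D = 5.02794e-12 m^2/s = 5.028 um^2/s

5.028


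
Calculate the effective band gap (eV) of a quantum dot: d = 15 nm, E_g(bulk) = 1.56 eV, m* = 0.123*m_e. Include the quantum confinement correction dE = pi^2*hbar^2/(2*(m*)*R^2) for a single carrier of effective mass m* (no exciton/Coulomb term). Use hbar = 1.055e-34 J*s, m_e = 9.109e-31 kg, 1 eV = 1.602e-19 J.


Radius R = 15/2 nm = 7.5e-09 m
Confinement energy dE = pi^2 * hbar^2 / (2 * m_eff * m_e * R^2)
dE = pi^2 * (1.055e-34)^2 / (2 * 0.123 * 9.109e-31 * (7.5e-09)^2) J, divided by 1.602e-19 J/eV
dE = 0.0544 eV
Total band gap = E_g(bulk) + dE = 1.56 + 0.0544 = 1.6144 eV

1.6144


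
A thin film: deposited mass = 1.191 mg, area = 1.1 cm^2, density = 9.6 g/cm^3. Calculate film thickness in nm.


Convert: m = 1.191 mg = 1.1910e-06 kg, A = 1.1 cm^2 = 1.1000e-04 m^2, rho = 9.6 g/cm^3 = 9600 kg/m^3
t = m / (A * rho)
t = 1.1910e-06 / (1.1000e-04 * 9600)
t = 1.1278e-06 m = 1127.8 nm

1127.8


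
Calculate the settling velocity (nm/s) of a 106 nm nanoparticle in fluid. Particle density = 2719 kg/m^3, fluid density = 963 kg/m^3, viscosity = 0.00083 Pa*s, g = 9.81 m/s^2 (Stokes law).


Radius R = 106/2 nm = 5.3e-08 m
Density difference = 2719 - 963 = 1756 kg/m^3
v = 2 * R^2 * (rho_p - rho_f) * g / (9 * eta)
v = 2 * (5.3e-08)^2 * 1756 * 9.81 / (9 * 0.00083)
v = 1.29555e-08 m/s = 12.9555 nm/s

12.9555


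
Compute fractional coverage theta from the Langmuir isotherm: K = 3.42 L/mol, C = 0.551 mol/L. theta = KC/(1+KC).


Langmuir isotherm: theta = K*C / (1 + K*C)
K*C = 3.42 * 0.551 = 1.88442
theta = 1.88442 / (1 + 1.88442) = 1.88442 / 2.88442
theta = 0.6533

0.6533


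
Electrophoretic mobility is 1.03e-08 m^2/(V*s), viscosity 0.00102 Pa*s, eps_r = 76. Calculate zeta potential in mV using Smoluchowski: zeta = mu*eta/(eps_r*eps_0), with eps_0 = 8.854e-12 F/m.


Smoluchowski equation: zeta = mu * eta / (eps_r * eps_0)
zeta = 1.03e-08 * 0.00102 / (76 * 8.854e-12)
zeta = 0.015613 V = 15.61 mV

15.61


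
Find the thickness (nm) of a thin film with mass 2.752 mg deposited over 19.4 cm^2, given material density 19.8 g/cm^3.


Convert: m = 2.752 mg = 2.7520e-06 kg, A = 19.4 cm^2 = 1.9400e-03 m^2, rho = 19.8 g/cm^3 = 19800 kg/m^3
t = m / (A * rho)
t = 2.7520e-06 / (1.9400e-03 * 19800)
t = 7.1644e-08 m = 71.6 nm

71.6


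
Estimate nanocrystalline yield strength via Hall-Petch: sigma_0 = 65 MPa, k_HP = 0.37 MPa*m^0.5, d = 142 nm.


d = 142 nm = 1.42e-07 m
sqrt(d) = 0.0003768289
Hall-Petch contribution = k / sqrt(d) = 0.37 / 0.0003768289 = 981.9 MPa
sigma = sigma_0 + k/sqrt(d) = 65 + 981.9 = 1046.9 MPa

1046.9


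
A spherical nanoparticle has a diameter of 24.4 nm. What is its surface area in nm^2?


Radius r = 24.4/2 = 12.2 nm
Surface area SA = 4 * pi * r^2
SA = 4 * pi * (12.2)^2
SA = 1870.38 nm^2

1870.38


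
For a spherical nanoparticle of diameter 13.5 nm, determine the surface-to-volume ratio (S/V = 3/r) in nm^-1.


Radius r = 13.5/2 = 6.75 nm
S/V = 3 / r = 3 / 6.75
S/V = 0.4444 nm^-1

0.4444


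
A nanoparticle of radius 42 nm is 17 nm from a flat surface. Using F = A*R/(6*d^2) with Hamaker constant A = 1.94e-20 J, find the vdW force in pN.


Convert to SI: R = 42 nm = 4.2e-08 m, d = 17 nm = 1.7e-08 m
F = A * R / (6 * d^2)
F = 1.94e-20 * 4.2e-08 / (6 * (1.7e-08)^2)
F = 4.69896e-13 N = 0.47 pN

0.47


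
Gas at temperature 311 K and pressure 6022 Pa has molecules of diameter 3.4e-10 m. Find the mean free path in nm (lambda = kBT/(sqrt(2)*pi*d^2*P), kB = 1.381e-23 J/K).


Mean free path: lambda = kB*T / (sqrt(2) * pi * d^2 * P)
lambda = 1.381e-23 * 311 / (sqrt(2) * pi * (3.4e-10)^2 * 6022)
lambda = 1.38864e-06 m
lambda = 1388.64 nm

1388.64


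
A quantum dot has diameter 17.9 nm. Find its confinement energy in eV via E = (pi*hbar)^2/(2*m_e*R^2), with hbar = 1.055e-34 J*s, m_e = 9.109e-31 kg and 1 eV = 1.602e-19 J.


Radius R = 17.9/2 = 8.95 nm = 8.95e-09 m
E = (pi * 1.055e-34)^2 / (2 * 9.109e-31 * (8.95e-09)^2)
E(J) = 7.52762e-22
E = E(J) / 1.602e-19 = 0.0047 eV

0.0047


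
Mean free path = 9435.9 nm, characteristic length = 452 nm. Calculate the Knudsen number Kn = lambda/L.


Knudsen number Kn = lambda / L
Kn = 9435.9 / 452
Kn = 20.8759

20.8759


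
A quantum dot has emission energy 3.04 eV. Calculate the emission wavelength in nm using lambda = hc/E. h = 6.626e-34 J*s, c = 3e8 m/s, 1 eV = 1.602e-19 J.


Convert energy: E = 3.04 eV = 3.04 * 1.602e-19 = 4.87008e-19 J
lambda = h*c / E = 6.626e-34 * 3e8 / 4.87008e-19
lambda = 4.08166e-07 m = 408.2 nm

408.2


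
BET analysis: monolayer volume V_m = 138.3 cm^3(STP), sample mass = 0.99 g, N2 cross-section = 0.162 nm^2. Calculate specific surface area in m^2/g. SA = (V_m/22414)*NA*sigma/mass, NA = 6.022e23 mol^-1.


Number of moles in monolayer = V_m / 22414 = 138.3 / 22414 = 0.00617025
Number of molecules = moles * NA = 0.00617025 * 6.022e23
SA = molecules * sigma / mass
SA = (138.3 / 22414) * 6.022e23 * 0.162e-18 / 0.99
SA = 608.0 m^2/g

608.0


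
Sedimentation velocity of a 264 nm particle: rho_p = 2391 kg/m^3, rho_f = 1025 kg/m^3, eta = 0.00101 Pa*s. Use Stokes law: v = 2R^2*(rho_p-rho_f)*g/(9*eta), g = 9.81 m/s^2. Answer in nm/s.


Radius R = 264/2 nm = 1.32e-07 m
Density difference = 2391 - 1025 = 1366 kg/m^3
v = 2 * R^2 * (rho_p - rho_f) * g / (9 * eta)
v = 2 * (1.32e-07)^2 * 1366 * 9.81 / (9 * 0.00101)
v = 5.13729e-08 m/s = 51.3729 nm/s

51.3729


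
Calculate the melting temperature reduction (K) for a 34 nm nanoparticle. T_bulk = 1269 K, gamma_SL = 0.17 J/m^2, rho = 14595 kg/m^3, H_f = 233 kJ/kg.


Radius R = 34/2 = 17 nm = 1.7e-08 m
Convert H_f = 233 kJ/kg = 233000 J/kg
dT = 2 * gamma_SL * T_bulk / (rho * H_f * R)
dT = 2 * 0.17 * 1269 / (14595 * 233000 * 1.7e-08)
dT = 7.5 K

7.5


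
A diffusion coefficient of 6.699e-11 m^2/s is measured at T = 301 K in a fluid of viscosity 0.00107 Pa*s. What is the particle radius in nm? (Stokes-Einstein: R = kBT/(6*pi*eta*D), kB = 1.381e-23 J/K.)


Stokes-Einstein: R = kB*T / (6*pi*eta*D)
R = 1.381e-23 * 301 / (6 * pi * 0.00107 * 6.699e-11)
R = 3.07656e-09 m = 3.08 nm

3.08


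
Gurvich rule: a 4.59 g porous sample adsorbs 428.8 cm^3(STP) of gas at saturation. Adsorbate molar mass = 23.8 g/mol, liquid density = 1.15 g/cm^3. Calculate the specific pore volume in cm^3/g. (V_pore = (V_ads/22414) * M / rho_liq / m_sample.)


Moles adsorbed n = V_ads / 22414 = 428.8 / 22414 = 1.913090e-02 mol
Liquid volume V_liq = n * M / rho_liq = 1.913090e-02 * 23.8 / 1.15 = 0.39593 cm^3
Specific pore volume V_pore = V_liq / m_sample = 0.39593 / 4.59
V_pore = 0.0863 cm^3/g

0.0863


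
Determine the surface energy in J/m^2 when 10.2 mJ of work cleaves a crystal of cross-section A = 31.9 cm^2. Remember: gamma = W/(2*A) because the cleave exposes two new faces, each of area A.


Convert: A = 31.9 cm^2 = 0.00319 m^2, W = 10.2 mJ = 0.0102 J
Cleaving exposes two faces of area A, so total new surface = 2*A and gamma = W / (2*A)
gamma = 0.0102 / (2 * 0.00319)
gamma = 1.599 J/m^2

1.599


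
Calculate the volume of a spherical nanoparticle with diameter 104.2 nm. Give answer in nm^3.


Radius r = 104.2/2 = 52.1 nm
Volume V = (4/3) * pi * r^3
V = (4/3) * pi * (52.1)^3
V = 592381.9 nm^3

592381.9


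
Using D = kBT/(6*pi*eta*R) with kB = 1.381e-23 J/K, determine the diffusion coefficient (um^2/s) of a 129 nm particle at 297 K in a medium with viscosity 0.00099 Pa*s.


Radius R = 129/2 = 64.5 nm = 6.45e-08 m
D = kB*T / (6*pi*eta*R)
D = 1.381e-23 * 297 / (6 * pi * 0.00099 * 6.45e-08)
D = 3.40764e-12 m^2/s = 3.408 um^2/s

3.408


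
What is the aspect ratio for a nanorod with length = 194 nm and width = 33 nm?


Aspect ratio AR = length / diameter
AR = 194 / 33
AR = 5.88

5.88


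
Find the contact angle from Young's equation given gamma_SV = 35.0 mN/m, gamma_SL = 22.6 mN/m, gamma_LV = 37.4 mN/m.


cos(theta) = (gamma_SV - gamma_SL) / gamma_LV
cos(theta) = (35.0 - 22.6) / 37.4
cos(theta) = 0.331551
theta = arccos(0.331551) = 70.64 degrees

70.64


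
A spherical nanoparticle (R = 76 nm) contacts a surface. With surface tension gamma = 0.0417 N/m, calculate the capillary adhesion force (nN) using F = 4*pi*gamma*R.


Convert radius: R = 76 nm = 7.6e-08 m
F = 4 * pi * gamma * R
F = 4 * pi * 0.0417 * 7.6e-08
F = 3.98253e-08 N = 39.8253 nN

39.8253


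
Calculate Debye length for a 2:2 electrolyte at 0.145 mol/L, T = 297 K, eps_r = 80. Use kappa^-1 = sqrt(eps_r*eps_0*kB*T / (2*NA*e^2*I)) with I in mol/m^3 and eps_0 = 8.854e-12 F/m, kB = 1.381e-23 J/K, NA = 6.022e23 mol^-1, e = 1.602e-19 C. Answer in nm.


Ionic strength I = 0.145 * 2^2 * 1000 = 580 mol/m^3
kappa^-1 = sqrt(80 * 8.854e-12 * 1.381e-23 * 297 / (2 * 6.022e23 * (1.602e-19)^2 * 580))
kappa^-1 = 0.403 nm

0.403
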